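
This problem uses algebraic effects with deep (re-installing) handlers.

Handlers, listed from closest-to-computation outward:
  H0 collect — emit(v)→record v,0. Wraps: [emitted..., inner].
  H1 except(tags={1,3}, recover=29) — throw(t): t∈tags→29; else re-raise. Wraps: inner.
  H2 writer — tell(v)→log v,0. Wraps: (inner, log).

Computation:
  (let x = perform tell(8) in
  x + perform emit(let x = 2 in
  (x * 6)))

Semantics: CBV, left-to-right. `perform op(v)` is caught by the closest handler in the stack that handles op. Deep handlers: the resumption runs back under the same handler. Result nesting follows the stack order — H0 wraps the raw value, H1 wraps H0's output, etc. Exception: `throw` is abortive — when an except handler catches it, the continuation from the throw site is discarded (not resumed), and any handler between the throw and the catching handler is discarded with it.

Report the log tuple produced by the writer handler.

Answer: (8)

Working:
tell(8) @ H2 ⇒ log+=8
emit(12) @ H0 ⇒ out+=12
H0 returns [12, 0]
H1 returns [12, 0]
H2 returns ([12, 0], (8))
= ([12, 0], (8))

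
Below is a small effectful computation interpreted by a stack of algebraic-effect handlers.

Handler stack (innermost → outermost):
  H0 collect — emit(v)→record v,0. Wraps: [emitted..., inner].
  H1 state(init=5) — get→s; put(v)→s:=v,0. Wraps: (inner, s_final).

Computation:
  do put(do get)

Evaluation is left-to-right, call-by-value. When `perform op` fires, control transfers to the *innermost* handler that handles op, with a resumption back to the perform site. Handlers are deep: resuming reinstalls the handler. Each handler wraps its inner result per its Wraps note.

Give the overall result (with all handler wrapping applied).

Answer: ([0], 5)

Step-by-step:
get @ H1 ⇒ 5
put(5) @ H1 ⇒ s:=5
H0 returns [0]
H1 returns ([0], 5)
= ([0], 5)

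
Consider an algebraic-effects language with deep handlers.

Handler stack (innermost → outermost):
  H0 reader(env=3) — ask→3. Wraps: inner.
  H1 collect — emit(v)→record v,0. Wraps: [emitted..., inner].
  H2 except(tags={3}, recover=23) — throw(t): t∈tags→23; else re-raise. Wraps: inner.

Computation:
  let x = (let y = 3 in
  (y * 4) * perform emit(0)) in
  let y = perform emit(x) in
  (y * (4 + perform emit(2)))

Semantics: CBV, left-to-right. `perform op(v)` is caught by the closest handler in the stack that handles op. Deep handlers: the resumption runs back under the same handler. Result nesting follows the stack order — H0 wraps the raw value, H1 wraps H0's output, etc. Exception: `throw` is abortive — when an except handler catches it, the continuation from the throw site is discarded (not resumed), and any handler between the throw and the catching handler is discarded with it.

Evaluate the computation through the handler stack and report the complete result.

Answer: [0, 0, 2, 0]

Step-by-step:
emit(0) @ H1 ⇒ out+=0
emit(0) @ H1 ⇒ out+=0
emit(2) @ H1 ⇒ out+=2
H0 returns 0
H1 returns [0, 0, 2, 0]
H2 returns [0, 0, 2, 0]
= [0, 0, 2, 0]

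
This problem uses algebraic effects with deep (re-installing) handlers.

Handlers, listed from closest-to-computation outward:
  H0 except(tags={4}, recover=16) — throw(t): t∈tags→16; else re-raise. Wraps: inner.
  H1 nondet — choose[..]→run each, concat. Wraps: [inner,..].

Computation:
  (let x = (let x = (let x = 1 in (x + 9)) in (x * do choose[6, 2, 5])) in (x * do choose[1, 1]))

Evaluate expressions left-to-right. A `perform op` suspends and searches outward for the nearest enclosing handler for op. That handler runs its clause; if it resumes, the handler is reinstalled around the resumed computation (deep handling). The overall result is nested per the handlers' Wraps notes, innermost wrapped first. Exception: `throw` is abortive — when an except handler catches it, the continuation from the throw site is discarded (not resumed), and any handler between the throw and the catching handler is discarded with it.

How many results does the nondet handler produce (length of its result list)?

Answer: 6

Evaluation trace:
choose[6, 2, 5] @ H1
  branch[0] choose=6:
    choose[1, 1] @ H1
      branch[0] choose=1:
        H0 returns 60
        H1 returns [60]
      branch[1] choose=1:
        H0 returns 60
        H1 returns [60]
  branch[1] choose=2:
    choose[1, 1] @ H1
      branch[0] choose=1:
        H0 returns 20
        H1 returns [20]
      branch[1] choose=1:
        H0 returns 20
        H1 returns [20]
  branch[2] choose=5:
    choose[1, 1] @ H1
      branch[0] choose=1:
        H0 returns 50
        H1 returns [50]
      branch[1] choose=1:
        H0 returns 50
        H1 returns [50]
= [60, 60, 20, 20, 50, 50]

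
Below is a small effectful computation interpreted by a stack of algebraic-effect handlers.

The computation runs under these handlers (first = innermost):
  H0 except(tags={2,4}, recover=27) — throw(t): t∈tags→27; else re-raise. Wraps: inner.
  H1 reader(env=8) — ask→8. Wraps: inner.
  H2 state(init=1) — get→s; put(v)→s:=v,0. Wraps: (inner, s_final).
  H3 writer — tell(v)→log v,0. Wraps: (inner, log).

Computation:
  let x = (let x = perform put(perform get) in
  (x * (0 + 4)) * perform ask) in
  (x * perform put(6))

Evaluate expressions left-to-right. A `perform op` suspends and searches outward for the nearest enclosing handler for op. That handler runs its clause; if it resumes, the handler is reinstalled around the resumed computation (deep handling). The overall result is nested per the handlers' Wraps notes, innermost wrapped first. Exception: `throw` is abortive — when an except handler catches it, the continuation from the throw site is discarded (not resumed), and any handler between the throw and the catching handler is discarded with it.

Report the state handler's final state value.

Step-by-step:
get @ H2 ⇒ 1
put(1) @ H2 ⇒ s:=1
ask @ H1 ⇒ 8
put(6) @ H2 ⇒ s:=6
H0 returns 0
H1 returns 0
H2 returns (0, 6)
H3 returns ((0, 6), ())
= ((0, 6), ())

Answer: 6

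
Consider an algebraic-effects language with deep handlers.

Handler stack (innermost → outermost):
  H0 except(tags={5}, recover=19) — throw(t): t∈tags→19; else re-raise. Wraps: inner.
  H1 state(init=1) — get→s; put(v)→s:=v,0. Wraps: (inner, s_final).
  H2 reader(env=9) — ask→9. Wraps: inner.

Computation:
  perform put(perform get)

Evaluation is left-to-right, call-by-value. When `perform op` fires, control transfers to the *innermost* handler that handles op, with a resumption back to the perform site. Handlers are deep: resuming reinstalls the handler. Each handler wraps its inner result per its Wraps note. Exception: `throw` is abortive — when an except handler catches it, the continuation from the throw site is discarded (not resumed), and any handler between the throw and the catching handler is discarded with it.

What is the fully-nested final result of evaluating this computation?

Working:
get @ H1 ⇒ 1
put(1) @ H1 ⇒ s:=1
H0 returns 0
H1 returns (0, 1)
H2 returns (0, 1)
= (0, 1)

Answer: (0, 1)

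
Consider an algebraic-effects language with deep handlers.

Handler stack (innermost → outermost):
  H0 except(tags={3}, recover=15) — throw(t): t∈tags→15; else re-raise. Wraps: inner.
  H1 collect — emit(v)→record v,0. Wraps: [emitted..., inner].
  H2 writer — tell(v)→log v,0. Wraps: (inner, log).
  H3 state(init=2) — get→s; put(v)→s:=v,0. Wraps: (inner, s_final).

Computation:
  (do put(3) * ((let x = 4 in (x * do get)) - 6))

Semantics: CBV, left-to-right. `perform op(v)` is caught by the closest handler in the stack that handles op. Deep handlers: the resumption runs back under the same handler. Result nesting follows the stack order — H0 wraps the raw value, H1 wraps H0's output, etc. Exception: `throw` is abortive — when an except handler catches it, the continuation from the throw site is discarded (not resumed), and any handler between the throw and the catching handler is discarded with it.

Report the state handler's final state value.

Step-by-step:
put(3) @ H3 ⇒ s:=3
get @ H3 ⇒ 3
H0 returns 0
H1 returns [0]
H2 returns ([0], ())
H3 returns (([0], ()), 3)
= (([0], ()), 3)

Answer: 3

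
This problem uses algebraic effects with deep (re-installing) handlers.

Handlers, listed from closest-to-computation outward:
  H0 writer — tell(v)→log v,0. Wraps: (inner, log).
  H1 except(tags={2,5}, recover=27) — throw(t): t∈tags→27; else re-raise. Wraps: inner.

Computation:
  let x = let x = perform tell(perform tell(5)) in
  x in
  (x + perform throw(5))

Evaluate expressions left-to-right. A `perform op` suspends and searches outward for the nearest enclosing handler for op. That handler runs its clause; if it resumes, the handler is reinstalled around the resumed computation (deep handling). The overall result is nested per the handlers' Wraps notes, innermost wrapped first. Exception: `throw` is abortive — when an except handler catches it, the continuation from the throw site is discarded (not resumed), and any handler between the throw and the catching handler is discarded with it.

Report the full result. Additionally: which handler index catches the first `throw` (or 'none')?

Evaluation trace:
tell(5) @ H0 ⇒ log+=5
tell(0) @ H0 ⇒ log+=0
throw(5) @ H1 caught ⇒ 27
= 27

Answer: 27 ; first throw caught by: H1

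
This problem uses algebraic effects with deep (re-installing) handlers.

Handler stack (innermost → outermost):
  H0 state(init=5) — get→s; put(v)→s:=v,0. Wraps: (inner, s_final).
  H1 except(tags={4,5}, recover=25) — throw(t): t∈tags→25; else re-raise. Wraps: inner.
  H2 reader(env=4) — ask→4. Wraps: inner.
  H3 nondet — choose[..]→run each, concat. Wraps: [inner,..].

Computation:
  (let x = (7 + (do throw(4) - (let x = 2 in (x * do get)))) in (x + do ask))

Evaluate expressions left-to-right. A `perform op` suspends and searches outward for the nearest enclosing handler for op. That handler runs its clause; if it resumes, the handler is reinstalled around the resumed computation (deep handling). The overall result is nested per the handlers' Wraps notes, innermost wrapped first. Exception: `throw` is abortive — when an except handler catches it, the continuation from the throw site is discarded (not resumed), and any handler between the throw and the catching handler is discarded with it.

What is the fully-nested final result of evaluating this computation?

Step-by-step:
throw(4) @ H1 caught ⇒ 25
H2 returns 25
H3 returns [25]
= [25]

Answer: [25]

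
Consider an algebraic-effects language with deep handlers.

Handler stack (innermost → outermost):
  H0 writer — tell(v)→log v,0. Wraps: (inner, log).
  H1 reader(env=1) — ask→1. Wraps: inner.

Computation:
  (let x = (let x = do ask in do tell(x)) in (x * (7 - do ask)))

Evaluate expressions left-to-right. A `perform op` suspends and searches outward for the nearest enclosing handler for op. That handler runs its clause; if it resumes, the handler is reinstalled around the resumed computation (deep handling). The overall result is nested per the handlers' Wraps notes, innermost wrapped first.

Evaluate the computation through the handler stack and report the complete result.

Answer: (0, (1))

Working:
ask @ H1 ⇒ 1
tell(1) @ H0 ⇒ log+=1
ask @ H1 ⇒ 1
H0 returns (0, (1))
H1 returns (0, (1))
= (0, (1))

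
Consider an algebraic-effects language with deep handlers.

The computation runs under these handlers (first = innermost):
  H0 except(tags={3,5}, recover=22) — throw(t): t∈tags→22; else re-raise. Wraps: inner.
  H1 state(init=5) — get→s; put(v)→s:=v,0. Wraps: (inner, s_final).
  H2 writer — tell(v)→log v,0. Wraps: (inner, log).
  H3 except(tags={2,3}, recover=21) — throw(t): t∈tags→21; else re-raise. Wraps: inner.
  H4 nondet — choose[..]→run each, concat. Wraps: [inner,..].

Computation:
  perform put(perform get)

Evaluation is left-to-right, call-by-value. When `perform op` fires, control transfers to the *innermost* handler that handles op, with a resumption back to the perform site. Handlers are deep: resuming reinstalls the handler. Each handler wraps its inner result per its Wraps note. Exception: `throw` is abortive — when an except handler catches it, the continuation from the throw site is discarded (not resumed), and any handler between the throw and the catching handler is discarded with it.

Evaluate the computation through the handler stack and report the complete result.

Answer: [((0, 5), ())]

Working:
get @ H1 ⇒ 5
put(5) @ H1 ⇒ s:=5
H0 returns 0
H1 returns (0, 5)
H2 returns ((0, 5), ())
H3 returns ((0, 5), ())
H4 returns [((0, 5), ())]
= [((0, 5), ())]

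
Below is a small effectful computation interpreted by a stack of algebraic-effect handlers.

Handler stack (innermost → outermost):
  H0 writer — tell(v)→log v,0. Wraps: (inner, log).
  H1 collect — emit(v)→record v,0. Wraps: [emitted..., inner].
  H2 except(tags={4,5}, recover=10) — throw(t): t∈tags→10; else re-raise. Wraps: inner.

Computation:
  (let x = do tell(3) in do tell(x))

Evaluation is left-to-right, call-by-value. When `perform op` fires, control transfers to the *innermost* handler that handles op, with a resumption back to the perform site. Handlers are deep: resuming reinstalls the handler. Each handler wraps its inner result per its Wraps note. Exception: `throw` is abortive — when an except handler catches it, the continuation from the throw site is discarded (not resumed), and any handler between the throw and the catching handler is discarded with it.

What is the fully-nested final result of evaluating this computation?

Working:
tell(3) @ H0 ⇒ log+=3
tell(0) @ H0 ⇒ log+=0
H0 returns (0, (3, 0))
H1 returns [(0, (3, 0))]
H2 returns [(0, (3, 0))]
= [(0, (3, 0))]

Answer: [(0, (3, 0))]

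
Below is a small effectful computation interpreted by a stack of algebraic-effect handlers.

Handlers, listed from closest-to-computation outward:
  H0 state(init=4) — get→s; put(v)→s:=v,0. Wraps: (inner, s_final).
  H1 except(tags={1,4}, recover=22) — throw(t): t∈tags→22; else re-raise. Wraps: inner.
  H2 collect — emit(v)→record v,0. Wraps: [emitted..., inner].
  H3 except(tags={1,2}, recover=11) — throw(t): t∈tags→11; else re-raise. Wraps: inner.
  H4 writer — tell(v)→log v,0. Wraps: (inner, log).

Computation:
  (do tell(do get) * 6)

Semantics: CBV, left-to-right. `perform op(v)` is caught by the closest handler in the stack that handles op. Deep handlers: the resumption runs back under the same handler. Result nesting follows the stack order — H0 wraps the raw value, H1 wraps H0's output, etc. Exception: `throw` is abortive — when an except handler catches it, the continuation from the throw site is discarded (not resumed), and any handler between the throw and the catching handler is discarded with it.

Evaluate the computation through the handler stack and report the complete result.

Step-by-step:
get @ H0 ⇒ 4
tell(4) @ H4 ⇒ log+=4
H0 returns (0, 4)
H1 returns (0, 4)
H2 returns [(0, 4)]
H3 returns [(0, 4)]
H4 returns ([(0, 4)], (4))
= ([(0, 4)], (4))

Answer: ([(0, 4)], (4))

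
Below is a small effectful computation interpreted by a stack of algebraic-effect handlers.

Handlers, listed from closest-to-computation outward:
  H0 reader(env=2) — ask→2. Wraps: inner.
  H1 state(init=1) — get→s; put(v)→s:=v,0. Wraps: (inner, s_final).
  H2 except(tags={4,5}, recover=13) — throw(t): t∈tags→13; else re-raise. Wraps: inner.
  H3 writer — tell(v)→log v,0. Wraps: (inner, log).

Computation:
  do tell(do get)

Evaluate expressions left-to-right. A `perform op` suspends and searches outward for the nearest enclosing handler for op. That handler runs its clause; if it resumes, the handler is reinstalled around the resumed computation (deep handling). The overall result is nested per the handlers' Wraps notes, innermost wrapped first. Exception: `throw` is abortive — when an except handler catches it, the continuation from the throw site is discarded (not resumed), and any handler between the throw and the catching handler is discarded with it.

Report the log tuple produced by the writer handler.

Answer: (1)

Step-by-step:
get @ H1 ⇒ 1
tell(1) @ H3 ⇒ log+=1
H0 returns 0
H1 returns (0, 1)
H2 returns (0, 1)
H3 returns ((0, 1), (1))
= ((0, 1), (1))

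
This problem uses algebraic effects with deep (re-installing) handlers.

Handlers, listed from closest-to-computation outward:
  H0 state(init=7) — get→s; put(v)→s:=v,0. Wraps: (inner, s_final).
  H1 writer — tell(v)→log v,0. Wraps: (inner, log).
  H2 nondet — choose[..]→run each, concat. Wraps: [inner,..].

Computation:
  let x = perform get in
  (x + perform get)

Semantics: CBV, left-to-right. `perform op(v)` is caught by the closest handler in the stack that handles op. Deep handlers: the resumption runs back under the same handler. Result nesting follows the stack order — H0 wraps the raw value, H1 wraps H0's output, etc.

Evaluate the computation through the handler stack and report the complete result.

Step-by-step:
get @ H0 ⇒ 7
get @ H0 ⇒ 7
H0 returns (14, 7)
H1 returns ((14, 7), ())
H2 returns [((14, 7), ())]
= [((14, 7), ())]

Answer: [((14, 7), ())]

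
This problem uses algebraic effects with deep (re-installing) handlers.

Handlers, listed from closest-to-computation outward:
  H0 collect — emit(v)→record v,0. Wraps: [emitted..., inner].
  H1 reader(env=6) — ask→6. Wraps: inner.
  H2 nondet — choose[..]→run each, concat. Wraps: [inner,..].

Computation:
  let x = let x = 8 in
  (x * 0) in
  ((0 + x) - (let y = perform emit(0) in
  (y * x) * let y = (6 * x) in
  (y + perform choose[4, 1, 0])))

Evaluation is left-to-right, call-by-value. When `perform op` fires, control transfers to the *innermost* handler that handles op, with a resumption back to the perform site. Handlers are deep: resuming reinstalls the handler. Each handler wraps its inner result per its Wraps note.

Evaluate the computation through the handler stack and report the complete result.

Answer: [[0, 0], [0, 0], [0, 0]]

Step-by-step:
emit(0) @ H0 ⇒ out+=0
choose[4, 1, 0] @ H2
  branch[0] choose=4:
    H0 returns [0, 0]
    H1 returns [0, 0]
    H2 returns [[0, 0]]
  branch[1] choose=1:
    H0 returns [0, 0]
    H1 returns [0, 0]
    H2 returns [[0, 0]]
  branch[2] choose=0:
    H0 returns [0, 0]
    H1 returns [0, 0]
    H2 returns [[0, 0]]
= [[0, 0], [0, 0], [0, 0]]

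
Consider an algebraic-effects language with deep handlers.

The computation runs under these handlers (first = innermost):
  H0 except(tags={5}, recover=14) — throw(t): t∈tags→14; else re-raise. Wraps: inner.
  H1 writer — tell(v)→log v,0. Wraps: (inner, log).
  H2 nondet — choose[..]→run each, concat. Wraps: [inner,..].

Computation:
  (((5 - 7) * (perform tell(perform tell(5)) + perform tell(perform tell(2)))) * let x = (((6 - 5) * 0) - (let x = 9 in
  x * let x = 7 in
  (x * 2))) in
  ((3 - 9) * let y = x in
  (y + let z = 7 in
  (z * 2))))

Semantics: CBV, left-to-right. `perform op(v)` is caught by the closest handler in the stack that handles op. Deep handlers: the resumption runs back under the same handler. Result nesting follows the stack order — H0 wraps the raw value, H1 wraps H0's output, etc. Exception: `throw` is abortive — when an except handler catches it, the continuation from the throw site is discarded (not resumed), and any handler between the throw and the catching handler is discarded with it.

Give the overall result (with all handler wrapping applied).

Step-by-step:
tell(5) @ H1 ⇒ log+=5
tell(0) @ H1 ⇒ log+=0
tell(2) @ H1 ⇒ log+=2
tell(0) @ H1 ⇒ log+=0
H0 returns 0
H1 returns (0, (5, 0, 2, 0))
H2 returns [(0, (5, 0, 2, 0))]
= [(0, (5, 0, 2, 0))]

Answer: [(0, (5, 0, 2, 0))]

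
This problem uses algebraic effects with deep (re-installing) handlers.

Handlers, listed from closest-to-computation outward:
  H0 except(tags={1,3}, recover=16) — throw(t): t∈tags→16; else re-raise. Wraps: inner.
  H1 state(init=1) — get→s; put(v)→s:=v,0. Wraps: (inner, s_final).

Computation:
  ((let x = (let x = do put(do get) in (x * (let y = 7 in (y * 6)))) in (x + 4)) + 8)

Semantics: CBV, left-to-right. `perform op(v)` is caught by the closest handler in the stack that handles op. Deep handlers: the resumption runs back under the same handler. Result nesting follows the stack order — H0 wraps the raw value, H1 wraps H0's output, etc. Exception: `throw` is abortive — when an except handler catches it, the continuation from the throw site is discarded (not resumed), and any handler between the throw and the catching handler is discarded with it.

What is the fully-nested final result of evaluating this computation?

Answer: (12, 1)

Evaluation trace:
get @ H1 ⇒ 1
put(1) @ H1 ⇒ s:=1
H0 returns 12
H1 returns (12, 1)
= (12, 1)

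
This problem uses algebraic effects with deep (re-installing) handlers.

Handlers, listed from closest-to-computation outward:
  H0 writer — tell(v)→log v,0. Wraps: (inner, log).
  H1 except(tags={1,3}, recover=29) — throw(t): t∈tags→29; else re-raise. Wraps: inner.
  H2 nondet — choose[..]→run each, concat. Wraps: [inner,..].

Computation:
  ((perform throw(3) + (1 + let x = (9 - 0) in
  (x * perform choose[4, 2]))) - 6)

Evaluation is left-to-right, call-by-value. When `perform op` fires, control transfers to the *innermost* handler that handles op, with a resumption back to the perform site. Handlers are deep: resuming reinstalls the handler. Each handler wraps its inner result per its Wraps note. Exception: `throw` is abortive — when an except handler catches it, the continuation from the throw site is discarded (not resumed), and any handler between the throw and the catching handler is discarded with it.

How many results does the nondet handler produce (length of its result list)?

Answer: 1

Evaluation trace:
throw(3) @ H1 caught ⇒ 29
H2 returns [29]
= [29]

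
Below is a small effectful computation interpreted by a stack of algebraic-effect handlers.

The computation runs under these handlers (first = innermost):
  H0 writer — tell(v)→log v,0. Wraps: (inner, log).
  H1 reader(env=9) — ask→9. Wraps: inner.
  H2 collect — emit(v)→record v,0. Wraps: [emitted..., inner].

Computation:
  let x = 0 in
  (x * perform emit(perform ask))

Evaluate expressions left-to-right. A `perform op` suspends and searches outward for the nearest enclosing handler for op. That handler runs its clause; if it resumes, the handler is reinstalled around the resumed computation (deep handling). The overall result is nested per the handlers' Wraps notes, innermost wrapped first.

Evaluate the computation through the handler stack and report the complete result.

Answer: [9, (0, ())]

Step-by-step:
ask @ H1 ⇒ 9
emit(9) @ H2 ⇒ out+=9
H0 returns (0, ())
H1 returns (0, ())
H2 returns [9, (0, ())]
= [9, (0, ())]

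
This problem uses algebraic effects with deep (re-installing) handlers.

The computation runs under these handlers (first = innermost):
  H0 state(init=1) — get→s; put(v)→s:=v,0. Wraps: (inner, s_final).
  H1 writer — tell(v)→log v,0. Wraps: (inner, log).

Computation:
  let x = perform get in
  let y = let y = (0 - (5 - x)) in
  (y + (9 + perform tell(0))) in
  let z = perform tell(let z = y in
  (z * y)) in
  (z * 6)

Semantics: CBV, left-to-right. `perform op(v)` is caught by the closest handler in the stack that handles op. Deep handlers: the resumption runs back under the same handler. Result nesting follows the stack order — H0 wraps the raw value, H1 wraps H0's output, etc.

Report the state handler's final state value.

Answer: 1

Working:
get @ H0 ⇒ 1
tell(0) @ H1 ⇒ log+=0
tell(25) @ H1 ⇒ log+=25
H0 returns (0, 1)
H1 returns ((0, 1), (0, 25))
= ((0, 1), (0, 25))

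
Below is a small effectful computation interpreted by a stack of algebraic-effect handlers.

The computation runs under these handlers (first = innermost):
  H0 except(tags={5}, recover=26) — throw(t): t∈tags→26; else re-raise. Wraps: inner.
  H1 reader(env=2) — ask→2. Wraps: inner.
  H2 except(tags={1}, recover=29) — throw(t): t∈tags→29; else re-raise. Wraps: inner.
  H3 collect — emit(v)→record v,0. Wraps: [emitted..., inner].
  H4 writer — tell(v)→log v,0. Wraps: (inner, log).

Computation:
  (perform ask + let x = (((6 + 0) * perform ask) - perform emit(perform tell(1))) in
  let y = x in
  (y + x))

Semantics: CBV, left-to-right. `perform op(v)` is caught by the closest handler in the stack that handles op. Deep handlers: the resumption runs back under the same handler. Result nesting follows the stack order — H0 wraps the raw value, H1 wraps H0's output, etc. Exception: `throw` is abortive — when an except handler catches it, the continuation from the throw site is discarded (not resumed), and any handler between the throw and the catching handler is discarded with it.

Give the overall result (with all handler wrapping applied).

Answer: ([0, 26], (1))

Step-by-step:
ask @ H1 ⇒ 2
ask @ H1 ⇒ 2
tell(1) @ H4 ⇒ log+=1
emit(0) @ H3 ⇒ out+=0
H0 returns 26
H1 returns 26
H2 returns 26
H3 returns [0, 26]
H4 returns ([0, 26], (1))
= ([0, 26], (1))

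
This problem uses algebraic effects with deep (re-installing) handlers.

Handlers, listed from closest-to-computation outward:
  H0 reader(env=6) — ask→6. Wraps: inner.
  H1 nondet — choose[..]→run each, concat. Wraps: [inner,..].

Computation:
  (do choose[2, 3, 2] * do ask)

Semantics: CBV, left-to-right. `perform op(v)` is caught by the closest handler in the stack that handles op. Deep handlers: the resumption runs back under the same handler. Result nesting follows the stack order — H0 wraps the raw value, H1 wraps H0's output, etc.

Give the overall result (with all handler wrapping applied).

Answer: [12, 18, 12]

Working:
choose[2, 3, 2] @ H1
  branch[0] choose=2:
    ask @ H0 ⇒ 6
    H0 returns 12
    H1 returns [12]
  branch[1] choose=3:
    ask @ H0 ⇒ 6
    H0 returns 18
    H1 returns [18]
  branch[2] choose=2:
    ask @ H0 ⇒ 6
    H0 returns 12
    H1 returns [12]
= [12, 18, 12]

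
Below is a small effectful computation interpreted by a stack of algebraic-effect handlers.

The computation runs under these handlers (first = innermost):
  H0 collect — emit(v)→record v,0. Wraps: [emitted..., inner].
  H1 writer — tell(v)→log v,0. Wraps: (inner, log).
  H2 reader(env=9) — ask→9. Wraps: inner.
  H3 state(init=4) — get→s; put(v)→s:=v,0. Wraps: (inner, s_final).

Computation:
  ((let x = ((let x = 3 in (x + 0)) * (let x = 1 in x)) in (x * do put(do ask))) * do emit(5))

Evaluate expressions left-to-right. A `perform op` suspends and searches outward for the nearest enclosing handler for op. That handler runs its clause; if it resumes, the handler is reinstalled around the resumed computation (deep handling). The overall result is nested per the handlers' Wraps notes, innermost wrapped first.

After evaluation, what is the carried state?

Answer: 9

Working:
ask @ H2 ⇒ 9
put(9) @ H3 ⇒ s:=9
emit(5) @ H0 ⇒ out+=5
H0 returns [5, 0]
H1 returns ([5, 0], ())
H2 returns ([5, 0], ())
H3 returns (([5, 0], ()), 9)
= (([5, 0], ()), 9)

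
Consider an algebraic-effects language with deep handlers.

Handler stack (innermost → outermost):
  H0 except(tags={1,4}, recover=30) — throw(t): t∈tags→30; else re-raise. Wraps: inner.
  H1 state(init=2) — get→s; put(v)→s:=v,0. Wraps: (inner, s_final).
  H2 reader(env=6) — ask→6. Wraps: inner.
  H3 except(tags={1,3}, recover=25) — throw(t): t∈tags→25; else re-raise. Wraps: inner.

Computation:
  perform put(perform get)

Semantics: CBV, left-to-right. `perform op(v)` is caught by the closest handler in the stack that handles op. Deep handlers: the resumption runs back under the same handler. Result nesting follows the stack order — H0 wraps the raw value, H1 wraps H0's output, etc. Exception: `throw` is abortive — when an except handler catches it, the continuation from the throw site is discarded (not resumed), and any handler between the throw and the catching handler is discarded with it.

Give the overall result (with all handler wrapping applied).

Evaluation trace:
get @ H1 ⇒ 2
put(2) @ H1 ⇒ s:=2
H0 returns 0
H1 returns (0, 2)
H2 returns (0, 2)
H3 returns (0, 2)
= (0, 2)

Answer: (0, 2)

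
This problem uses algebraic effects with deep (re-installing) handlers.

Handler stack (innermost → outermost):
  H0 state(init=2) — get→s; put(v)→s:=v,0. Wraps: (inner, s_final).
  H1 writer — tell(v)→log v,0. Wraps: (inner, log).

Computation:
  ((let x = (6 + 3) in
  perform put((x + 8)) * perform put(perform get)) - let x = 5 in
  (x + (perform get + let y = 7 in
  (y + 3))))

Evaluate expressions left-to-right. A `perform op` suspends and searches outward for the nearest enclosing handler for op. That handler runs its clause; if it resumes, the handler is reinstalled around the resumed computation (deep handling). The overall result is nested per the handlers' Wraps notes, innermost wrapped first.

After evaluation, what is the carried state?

Answer: 17

Evaluation trace:
put(17) @ H0 ⇒ s:=17
get @ H0 ⇒ 17
put(17) @ H0 ⇒ s:=17
get @ H0 ⇒ 17
H0 returns (-32, 17)
H1 returns ((-32, 17), ())
= ((-32, 17), ())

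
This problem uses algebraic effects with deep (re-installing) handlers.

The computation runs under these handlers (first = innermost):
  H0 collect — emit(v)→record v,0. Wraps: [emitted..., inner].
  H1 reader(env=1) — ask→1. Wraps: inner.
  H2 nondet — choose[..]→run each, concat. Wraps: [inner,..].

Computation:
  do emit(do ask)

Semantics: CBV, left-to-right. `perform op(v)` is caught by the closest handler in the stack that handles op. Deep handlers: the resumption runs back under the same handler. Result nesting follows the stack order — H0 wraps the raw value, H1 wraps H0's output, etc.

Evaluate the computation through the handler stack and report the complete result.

Step-by-step:
ask @ H1 ⇒ 1
emit(1) @ H0 ⇒ out+=1
H0 returns [1, 0]
H1 returns [1, 0]
H2 returns [[1, 0]]
= [[1, 0]]

Answer: [[1, 0]]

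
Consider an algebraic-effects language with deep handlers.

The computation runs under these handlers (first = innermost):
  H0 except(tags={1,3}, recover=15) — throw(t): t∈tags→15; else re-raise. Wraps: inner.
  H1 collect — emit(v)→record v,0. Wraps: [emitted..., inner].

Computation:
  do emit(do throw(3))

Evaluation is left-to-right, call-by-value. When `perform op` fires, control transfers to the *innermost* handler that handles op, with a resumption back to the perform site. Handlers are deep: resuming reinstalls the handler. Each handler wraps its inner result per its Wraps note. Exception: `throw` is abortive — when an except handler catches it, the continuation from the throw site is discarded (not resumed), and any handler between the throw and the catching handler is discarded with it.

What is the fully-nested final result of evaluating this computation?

Answer: [15]

Evaluation trace:
throw(3) @ H0 caught ⇒ 15
H1 returns [15]
= [15]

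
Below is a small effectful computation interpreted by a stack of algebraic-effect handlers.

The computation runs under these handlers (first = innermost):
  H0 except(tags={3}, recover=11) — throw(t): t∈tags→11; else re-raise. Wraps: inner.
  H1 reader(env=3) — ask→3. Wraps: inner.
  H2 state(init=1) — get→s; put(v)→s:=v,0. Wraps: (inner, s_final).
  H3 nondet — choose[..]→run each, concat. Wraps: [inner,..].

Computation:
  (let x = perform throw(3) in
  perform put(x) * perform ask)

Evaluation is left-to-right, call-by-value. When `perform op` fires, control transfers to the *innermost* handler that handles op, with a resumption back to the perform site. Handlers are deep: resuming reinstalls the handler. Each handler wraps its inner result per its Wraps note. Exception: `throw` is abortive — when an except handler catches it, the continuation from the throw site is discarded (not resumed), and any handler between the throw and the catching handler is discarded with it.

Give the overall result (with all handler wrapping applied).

Answer: [(11, 1)]

Working:
throw(3) @ H0 caught ⇒ 11
H1 returns 11
H2 returns (11, 1)
H3 returns [(11, 1)]
= [(11, 1)]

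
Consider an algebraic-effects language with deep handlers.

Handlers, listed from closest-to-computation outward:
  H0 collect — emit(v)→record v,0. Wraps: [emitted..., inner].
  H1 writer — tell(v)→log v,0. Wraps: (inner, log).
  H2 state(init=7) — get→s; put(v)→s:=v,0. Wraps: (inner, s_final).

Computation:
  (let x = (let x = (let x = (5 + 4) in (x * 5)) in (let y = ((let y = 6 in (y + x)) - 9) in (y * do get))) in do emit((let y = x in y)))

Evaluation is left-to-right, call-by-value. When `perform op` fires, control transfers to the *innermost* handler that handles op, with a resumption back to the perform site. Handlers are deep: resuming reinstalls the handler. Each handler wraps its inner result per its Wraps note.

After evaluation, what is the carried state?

Evaluation trace:
get @ H2 ⇒ 7
emit(294) @ H0 ⇒ out+=294
H0 returns [294, 0]
H1 returns ([294, 0], ())
H2 returns (([294, 0], ()), 7)
= (([294, 0], ()), 7)

Answer: 7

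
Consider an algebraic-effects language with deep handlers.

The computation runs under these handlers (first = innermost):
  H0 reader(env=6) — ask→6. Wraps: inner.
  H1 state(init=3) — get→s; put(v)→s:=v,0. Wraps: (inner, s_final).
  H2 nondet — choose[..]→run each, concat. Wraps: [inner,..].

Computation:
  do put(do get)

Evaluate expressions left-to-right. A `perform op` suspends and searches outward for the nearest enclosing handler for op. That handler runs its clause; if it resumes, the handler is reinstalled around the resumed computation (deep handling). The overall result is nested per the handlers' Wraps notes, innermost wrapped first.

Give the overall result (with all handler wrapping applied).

Answer: [(0, 3)]

Step-by-step:
get @ H1 ⇒ 3
put(3) @ H1 ⇒ s:=3
H0 returns 0
H1 returns (0, 3)
H2 returns [(0, 3)]
= [(0, 3)]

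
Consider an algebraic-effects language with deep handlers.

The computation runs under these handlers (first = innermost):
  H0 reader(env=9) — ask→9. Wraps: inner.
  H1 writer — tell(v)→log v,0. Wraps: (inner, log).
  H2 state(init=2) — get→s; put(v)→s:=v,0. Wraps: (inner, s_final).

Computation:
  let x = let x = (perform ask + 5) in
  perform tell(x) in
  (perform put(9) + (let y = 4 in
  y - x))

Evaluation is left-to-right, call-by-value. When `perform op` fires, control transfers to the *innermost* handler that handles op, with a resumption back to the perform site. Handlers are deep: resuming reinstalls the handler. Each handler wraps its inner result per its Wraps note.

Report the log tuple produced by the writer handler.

Answer: (14)

Step-by-step:
ask @ H0 ⇒ 9
tell(14) @ H1 ⇒ log+=14
put(9) @ H2 ⇒ s:=9
H0 returns 4
H1 returns (4, (14))
H2 returns ((4, (14)), 9)
= ((4, (14)), 9)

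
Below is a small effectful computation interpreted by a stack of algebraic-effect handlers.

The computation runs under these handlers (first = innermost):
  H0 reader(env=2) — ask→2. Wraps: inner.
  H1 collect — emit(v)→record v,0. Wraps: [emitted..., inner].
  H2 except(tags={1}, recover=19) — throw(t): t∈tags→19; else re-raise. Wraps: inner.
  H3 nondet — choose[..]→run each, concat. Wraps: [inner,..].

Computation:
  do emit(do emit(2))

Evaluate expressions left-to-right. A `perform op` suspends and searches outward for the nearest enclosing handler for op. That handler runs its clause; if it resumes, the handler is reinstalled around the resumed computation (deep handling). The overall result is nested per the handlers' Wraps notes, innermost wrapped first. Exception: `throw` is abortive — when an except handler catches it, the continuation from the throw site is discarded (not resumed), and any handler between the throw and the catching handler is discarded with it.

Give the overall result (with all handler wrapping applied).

Answer: [[2, 0, 0]]

Evaluation trace:
emit(2) @ H1 ⇒ out+=2
emit(0) @ H1 ⇒ out+=0
H0 returns 0
H1 returns [2, 0, 0]
H2 returns [2, 0, 0]
H3 returns [[2, 0, 0]]
= [[2, 0, 0]]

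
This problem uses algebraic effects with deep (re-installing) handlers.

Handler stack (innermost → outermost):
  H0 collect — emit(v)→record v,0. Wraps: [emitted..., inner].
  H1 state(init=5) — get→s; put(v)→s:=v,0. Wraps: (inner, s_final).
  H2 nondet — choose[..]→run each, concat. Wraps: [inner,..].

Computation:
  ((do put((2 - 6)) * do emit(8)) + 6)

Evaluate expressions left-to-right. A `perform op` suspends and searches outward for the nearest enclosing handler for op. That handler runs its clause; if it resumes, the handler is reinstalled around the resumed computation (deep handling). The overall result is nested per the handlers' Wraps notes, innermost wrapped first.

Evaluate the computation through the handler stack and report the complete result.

Working:
put(-4) @ H1 ⇒ s:=-4
emit(8) @ H0 ⇒ out+=8
H0 returns [8, 6]
H1 returns ([8, 6], -4)
H2 returns [([8, 6], -4)]
= [([8, 6], -4)]

Answer: [([8, 6], -4)]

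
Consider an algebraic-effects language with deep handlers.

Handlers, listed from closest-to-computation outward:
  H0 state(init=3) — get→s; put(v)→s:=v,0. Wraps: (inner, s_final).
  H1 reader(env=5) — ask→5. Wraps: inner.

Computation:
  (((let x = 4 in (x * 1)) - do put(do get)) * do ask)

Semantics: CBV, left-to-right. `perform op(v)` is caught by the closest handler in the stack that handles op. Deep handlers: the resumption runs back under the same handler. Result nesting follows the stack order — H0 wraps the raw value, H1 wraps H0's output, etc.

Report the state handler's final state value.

Answer: 3

Working:
get @ H0 ⇒ 3
put(3) @ H0 ⇒ s:=3
ask @ H1 ⇒ 5
H0 returns (20, 3)
H1 returns (20, 3)
= (20, 3)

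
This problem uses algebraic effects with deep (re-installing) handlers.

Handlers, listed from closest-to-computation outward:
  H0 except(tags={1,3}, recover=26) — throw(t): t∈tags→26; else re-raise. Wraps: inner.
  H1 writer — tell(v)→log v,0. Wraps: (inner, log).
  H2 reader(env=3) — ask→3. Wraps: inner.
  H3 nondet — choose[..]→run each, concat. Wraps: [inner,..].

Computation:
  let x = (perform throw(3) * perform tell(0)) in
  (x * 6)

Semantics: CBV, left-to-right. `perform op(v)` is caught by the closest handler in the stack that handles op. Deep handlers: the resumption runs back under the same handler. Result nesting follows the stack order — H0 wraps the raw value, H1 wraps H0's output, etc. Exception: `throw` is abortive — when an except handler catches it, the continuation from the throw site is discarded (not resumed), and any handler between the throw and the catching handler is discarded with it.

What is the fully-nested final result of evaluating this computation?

Evaluation trace:
throw(3) @ H0 caught ⇒ 26
H1 returns (26, ())
H2 returns (26, ())
H3 returns [(26, ())]
= [(26, ())]

Answer: [(26, ())]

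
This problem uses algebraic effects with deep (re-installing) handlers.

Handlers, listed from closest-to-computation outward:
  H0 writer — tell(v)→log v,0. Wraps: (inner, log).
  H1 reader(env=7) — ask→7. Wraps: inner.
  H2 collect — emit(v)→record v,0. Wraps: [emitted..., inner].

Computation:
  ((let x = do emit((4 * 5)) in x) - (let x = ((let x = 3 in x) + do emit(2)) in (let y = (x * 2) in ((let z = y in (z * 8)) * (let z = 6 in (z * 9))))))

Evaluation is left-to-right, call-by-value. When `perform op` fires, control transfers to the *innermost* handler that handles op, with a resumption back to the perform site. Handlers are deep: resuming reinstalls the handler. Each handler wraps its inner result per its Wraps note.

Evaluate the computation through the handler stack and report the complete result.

Answer: [20, 2, (-2592, ())]

Working:
emit(20) @ H2 ⇒ out+=20
emit(2) @ H2 ⇒ out+=2
H0 returns (-2592, ())
H1 returns (-2592, ())
H2 returns [20, 2, (-2592, ())]
= [20, 2, (-2592, ())]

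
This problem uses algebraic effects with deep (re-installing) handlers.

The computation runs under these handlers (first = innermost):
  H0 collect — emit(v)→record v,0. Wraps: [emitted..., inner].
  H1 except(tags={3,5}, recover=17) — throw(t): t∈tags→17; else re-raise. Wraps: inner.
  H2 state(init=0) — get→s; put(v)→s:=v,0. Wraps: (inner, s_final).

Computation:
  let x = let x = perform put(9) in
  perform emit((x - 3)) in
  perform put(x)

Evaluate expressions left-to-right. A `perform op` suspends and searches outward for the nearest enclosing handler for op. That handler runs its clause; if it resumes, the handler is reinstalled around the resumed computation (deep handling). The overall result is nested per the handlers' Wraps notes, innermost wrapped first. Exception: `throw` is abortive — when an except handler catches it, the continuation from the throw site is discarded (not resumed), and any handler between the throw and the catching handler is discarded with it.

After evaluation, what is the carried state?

Step-by-step:
put(9) @ H2 ⇒ s:=9
emit(-3) @ H0 ⇒ out+=-3
put(0) @ H2 ⇒ s:=0
H0 returns [-3, 0]
H1 returns [-3, 0]
H2 returns ([-3, 0], 0)
= ([-3, 0], 0)

Answer: 0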